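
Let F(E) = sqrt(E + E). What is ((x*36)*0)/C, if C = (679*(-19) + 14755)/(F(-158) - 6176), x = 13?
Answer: 0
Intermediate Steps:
F(E) = sqrt(2)*sqrt(E) (F(E) = sqrt(2*E) = sqrt(2)*sqrt(E))
C = 1854/(-6176 + 2*I*sqrt(79)) (C = (679*(-19) + 14755)/(sqrt(2)*sqrt(-158) - 6176) = (-12901 + 14755)/(sqrt(2)*(I*sqrt(158)) - 6176) = 1854/(2*I*sqrt(79) - 6176) = 1854/(-6176 + 2*I*sqrt(79)) ≈ -0.30019 - 0.00086404*I)
((x*36)*0)/C = ((13*36)*0)/(-2862576/9535823 - 927*I*sqrt(79)/9535823) = (468*0)/(-2862576/9535823 - 927*I*sqrt(79)/9535823) = 0/(-2862576/9535823 - 927*I*sqrt(79)/9535823) = 0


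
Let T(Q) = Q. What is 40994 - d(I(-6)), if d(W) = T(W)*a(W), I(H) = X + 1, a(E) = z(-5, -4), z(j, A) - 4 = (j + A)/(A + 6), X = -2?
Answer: 81987/2 ≈ 40994.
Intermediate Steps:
z(j, A) = 4 + (A + j)/(6 + A) (z(j, A) = 4 + (j + A)/(A + 6) = 4 + (A + j)/(6 + A))
a(E) = -½ (a(E) = (24 - 5 + 5*(-4))/(6 - 4) = (24 - 5 - 20)/2 = (½)*(-1) = -½)
I(H) = -1 (I(H) = -2 + 1 = -1)
d(W) = -W/2 (d(W) = W*(-½) = -W/2)
40994 - d(I(-6)) = 40994 - (-1)*(-1)/2 = 40994 - 1*½ = 40994 - ½ = 81987/2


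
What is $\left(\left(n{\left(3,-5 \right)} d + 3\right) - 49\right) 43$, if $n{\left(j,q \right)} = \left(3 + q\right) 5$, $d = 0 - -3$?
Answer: $-3268$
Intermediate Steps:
$d = 3$ ($d = 0 + 3 = 3$)
$n{\left(j,q \right)} = 15 + 5 q$
$\left(\left(n{\left(3,-5 \right)} d + 3\right) - 49\right) 43 = \left(\left(\left(15 + 5 \left(-5\right)\right) 3 + 3\right) - 49\right) 43 = \left(\left(\left(15 - 25\right) 3 + 3\right) - 49\right) 43 = \left(\left(\left(-10\right) 3 + 3\right) - 49\right) 43 = \left(\left(-30 + 3\right) - 49\right) 43 = \left(-27 - 49\right) 43 = \left(-76\right) 43 = -3268$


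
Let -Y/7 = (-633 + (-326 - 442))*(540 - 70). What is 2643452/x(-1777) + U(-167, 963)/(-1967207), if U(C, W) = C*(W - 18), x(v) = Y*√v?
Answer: 157815/1967207 - 188818*I*√1777/585050595 ≈ 0.080223 - 0.013605*I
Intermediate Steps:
Y = 4609290 (Y = -7*(-633 + (-326 - 442))*(540 - 70) = -7*(-633 - 768)*470 = -(-9807)*470 = -7*(-658470) = 4609290)
x(v) = 4609290*√v
U(C, W) = C*(-18 + W)
2643452/x(-1777) + U(-167, 963)/(-1967207) = 2643452/((4609290*√(-1777))) - 167*(-18 + 963)/(-1967207) = 2643452/((4609290*(I*√1777))) - 167*945*(-1/1967207) = 2643452/((4609290*I*√1777)) - 157815*(-1/1967207) = 2643452*(-I*√1777/8190708330) + 157815/1967207 = -188818*I*√1777/585050595 + 157815/1967207 = 157815/1967207 - 188818*I*√1777/585050595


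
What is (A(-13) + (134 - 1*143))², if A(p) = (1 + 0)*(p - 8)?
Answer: 900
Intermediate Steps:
A(p) = -8 + p (A(p) = 1*(-8 + p) = -8 + p)
(A(-13) + (134 - 1*143))² = ((-8 - 13) + (134 - 1*143))² = (-21 + (134 - 143))² = (-21 - 9)² = (-30)² = 900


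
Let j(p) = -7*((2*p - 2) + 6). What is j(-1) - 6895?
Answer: -6909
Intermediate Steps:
j(p) = -28 - 14*p (j(p) = -7*((-2 + 2*p) + 6) = -7*(4 + 2*p) = -28 - 14*p)
j(-1) - 6895 = (-28 - 14*(-1)) - 6895 = (-28 + 14) - 6895 = -14 - 6895 = -6909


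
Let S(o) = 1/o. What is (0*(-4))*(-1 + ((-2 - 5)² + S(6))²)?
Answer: 0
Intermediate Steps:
(0*(-4))*(-1 + ((-2 - 5)² + S(6))²) = (0*(-4))*(-1 + ((-2 - 5)² + 1/6)²) = 0*(-1 + ((-7)² + ⅙)²) = 0*(-1 + (49 + ⅙)²) = 0*(-1 + (295/6)²) = 0*(-1 + 87025/36) = 0*(86989/36) = 0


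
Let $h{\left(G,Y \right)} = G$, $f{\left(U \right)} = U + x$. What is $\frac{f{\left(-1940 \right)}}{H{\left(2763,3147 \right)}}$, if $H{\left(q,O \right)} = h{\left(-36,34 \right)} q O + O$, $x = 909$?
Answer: $\frac{1031}{313022649} \approx 3.2937 \cdot 10^{-6}$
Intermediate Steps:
$f{\left(U \right)} = 909 + U$ ($f{\left(U \right)} = U + 909 = 909 + U$)
$H{\left(q,O \right)} = O - 36 O q$ ($H{\left(q,O \right)} = - 36 q O + O = - 36 O q + O = O - 36 O q$)
$\frac{f{\left(-1940 \right)}}{H{\left(2763,3147 \right)}} = \frac{909 - 1940}{3147 \left(1 - 99468\right)} = - \frac{1031}{3147 \left(1 - 99468\right)} = - \frac{1031}{3147 \left(-99467\right)} = - \frac{1031}{-313022649} = \left(-1031\right) \left(- \frac{1}{313022649}\right) = \frac{1031}{313022649}$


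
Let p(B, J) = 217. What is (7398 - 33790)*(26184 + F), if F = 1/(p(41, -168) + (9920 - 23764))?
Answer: -9416912813864/13627 ≈ -6.9105e+8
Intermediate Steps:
F = -1/13627 (F = 1/(217 + (9920 - 23764)) = 1/(217 - 13844) = 1/(-13627) = -1/13627 ≈ -7.3384e-5)
(7398 - 33790)*(26184 + F) = (7398 - 33790)*(26184 - 1/13627) = -26392*356809367/13627 = -9416912813864/13627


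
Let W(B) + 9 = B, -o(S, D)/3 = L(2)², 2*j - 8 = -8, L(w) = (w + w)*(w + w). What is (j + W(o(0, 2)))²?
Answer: 603729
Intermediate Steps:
L(w) = 4*w² (L(w) = (2*w)*(2*w) = 4*w²)
j = 0 (j = 4 + (½)*(-8) = 4 - 4 = 0)
o(S, D) = -768 (o(S, D) = -3*(4*2²)² = -3*(4*4)² = -3*16² = -3*256 = -768)
W(B) = -9 + B
(j + W(o(0, 2)))² = (0 + (-9 - 768))² = (0 - 777)² = (-777)² = 603729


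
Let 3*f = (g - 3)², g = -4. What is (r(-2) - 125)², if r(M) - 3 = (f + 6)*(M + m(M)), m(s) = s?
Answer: 401956/9 ≈ 44662.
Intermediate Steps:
f = 49/3 (f = (-4 - 3)²/3 = (⅓)*(-7)² = (⅓)*49 = 49/3 ≈ 16.333)
r(M) = 3 + 134*M/3 (r(M) = 3 + (49/3 + 6)*(M + M) = 3 + 67*(2*M)/3 = 3 + 134*M/3)
(r(-2) - 125)² = ((3 + (134/3)*(-2)) - 125)² = ((3 - 268/3) - 125)² = (-259/3 - 125)² = (-634/3)² = 401956/9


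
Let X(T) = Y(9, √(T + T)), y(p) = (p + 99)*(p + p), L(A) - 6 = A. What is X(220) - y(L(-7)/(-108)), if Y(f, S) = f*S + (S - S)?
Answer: -10693/5832 + 18*√110 ≈ 186.95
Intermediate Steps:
L(A) = 6 + A
y(p) = 2*p*(99 + p) (y(p) = (99 + p)*(2*p) = 2*p*(99 + p))
Y(f, S) = S*f (Y(f, S) = S*f + 0 = S*f)
X(T) = 9*√2*√T (X(T) = √(T + T)*9 = √(2*T)*9 = (√2*√T)*9 = 9*√2*√T)
X(220) - y(L(-7)/(-108)) = 9*√2*√220 - 2*(6 - 7)/(-108)*(99 + (6 - 7)/(-108)) = 9*√2*(2*√55) - 2*(-1*(-1/108))*(99 - 1*(-1/108)) = 18*√110 - 2*(99 + 1/108)/108 = 18*√110 - 2*10693/(108*108) = 18*√110 - 1*10693/5832 = 18*√110 - 10693/5832 = -10693/5832 + 18*√110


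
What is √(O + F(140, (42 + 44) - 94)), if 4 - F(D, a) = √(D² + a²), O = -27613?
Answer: √(-27609 - 4*√1229) ≈ 166.58*I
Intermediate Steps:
F(D, a) = 4 - √(D² + a²)
√(O + F(140, (42 + 44) - 94)) = √(-27613 + (4 - √(140² + ((42 + 44) - 94)²))) = √(-27613 + (4 - √(19600 + (86 - 94)²))) = √(-27613 + (4 - √(19600 + (-8)²))) = √(-27613 + (4 - √(19600 + 64))) = √(-27613 + (4 - √19664)) = √(-27613 + (4 - 4*√1229)) = √(-27609 - 4*√1229)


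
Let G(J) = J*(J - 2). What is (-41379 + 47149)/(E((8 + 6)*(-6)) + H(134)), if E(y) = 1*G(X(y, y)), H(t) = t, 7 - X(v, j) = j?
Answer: 5770/8233 ≈ 0.70084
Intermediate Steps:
X(v, j) = 7 - j
G(J) = J*(-2 + J)
E(y) = (5 - y)*(7 - y) (E(y) = 1*((7 - y)*(-2 + (7 - y))) = 1*((7 - y)*(5 - y)) = 1*((5 - y)*(7 - y)) = (5 - y)*(7 - y))
(-41379 + 47149)/(E((8 + 6)*(-6)) + H(134)) = (-41379 + 47149)/((-7 + (8 + 6)*(-6))*(-5 + (8 + 6)*(-6)) + 134) = 5770/((-7 + 14*(-6))*(-5 + 14*(-6)) + 134) = 5770/((-7 - 84)*(-5 - 84) + 134) = 5770/(-91*(-89) + 134) = 5770/(8099 + 134) = 5770/8233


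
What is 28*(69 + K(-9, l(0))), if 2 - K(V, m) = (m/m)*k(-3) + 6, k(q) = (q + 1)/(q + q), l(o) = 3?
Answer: 5432/3 ≈ 1810.7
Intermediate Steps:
k(q) = (1 + q)/(2*q) (k(q) = (1 + q)/((2*q)) = (1 + q)*(1/(2*q)) = (1 + q)/(2*q))
K(V, m) = -13/3 (K(V, m) = 2 - ((m/m)*((1/2)*(1 - 3)/(-3)) + 6) = 2 - (1*((1/2)*(-1/3)*(-2)) + 6) = 2 - (1*(1/3) + 6) = 2 - (1/3 + 6) = 2 - 1*19/3 = 2 - 19/3 = -13/3)
28*(69 + K(-9, l(0))) = 28*(69 - 13/3) = 28*(194/3) = 5432/3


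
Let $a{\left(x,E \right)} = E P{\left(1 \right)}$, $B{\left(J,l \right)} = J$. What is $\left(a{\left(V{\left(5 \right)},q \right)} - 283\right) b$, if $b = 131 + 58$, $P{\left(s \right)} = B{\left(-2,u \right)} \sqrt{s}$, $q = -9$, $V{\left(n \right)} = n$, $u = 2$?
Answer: $-50085$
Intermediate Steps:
$P{\left(s \right)} = - 2 \sqrt{s}$
$b = 189$
$a{\left(x,E \right)} = - 2 E$ ($a{\left(x,E \right)} = E \left(- 2 \sqrt{1}\right) = E \left(\left(-2\right) 1\right) = E \left(-2\right) = - 2 E$)
$\left(a{\left(V{\left(5 \right)},q \right)} - 283\right) b = \left(\left(-2\right) \left(-9\right) - 283\right) 189 = \left(18 - 283\right) 189 = \left(-265\right) 189 = -50085$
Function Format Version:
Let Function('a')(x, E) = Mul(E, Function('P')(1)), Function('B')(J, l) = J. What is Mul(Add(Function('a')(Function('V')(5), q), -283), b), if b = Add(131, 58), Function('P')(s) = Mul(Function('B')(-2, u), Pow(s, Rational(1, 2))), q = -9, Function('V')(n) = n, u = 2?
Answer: -50085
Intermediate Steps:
Function('P')(s) = Mul(-2, Pow(s, Rational(1, 2)))
b = 189
Function('a')(x, E) = Mul(-2, E) (Function('a')(x, E) = Mul(E, Mul(-2, Pow(1, Rational(1, 2)))) = Mul(E, Mul(-2, 1)) = Mul(E, -2) = Mul(-2, E))
Mul(Add(Function('a')(Function('V')(5), q), -283), b) = Mul(Add(Mul(-2, -9), -283), 189) = Mul(Add(18, -283), 189) = Mul(-265, 189) = -50085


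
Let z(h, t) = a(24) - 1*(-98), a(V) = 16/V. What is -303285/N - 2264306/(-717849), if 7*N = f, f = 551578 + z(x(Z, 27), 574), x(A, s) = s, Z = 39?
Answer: -14990457347/21601120554 ≈ -0.69397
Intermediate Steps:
z(h, t) = 296/3 (z(h, t) = 16/24 - 1*(-98) = 16*(1/24) + 98 = ⅔ + 98 = 296/3)
f = 1655030/3 (f = 551578 + 296/3 = 1655030/3 ≈ 5.5168e+5)
N = 1655030/21 (N = (⅐)*(1655030/3) = 1655030/21 ≈ 78811.)
-303285/N - 2264306/(-717849) = -303285/1655030/21 - 2264306/(-717849) = -303285*21/1655030 - 2264306*(-1/717849) = -1273797/331006 + 205846/65259 = -14990457347/21601120554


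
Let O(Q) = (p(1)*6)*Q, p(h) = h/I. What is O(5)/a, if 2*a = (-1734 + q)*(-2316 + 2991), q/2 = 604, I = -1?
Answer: 2/11835 ≈ 0.00016899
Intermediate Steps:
q = 1208 (q = 2*604 = 1208)
p(h) = -h (p(h) = h/(-1) = h*(-1) = -h)
O(Q) = -6*Q (O(Q) = (-1*1*6)*Q = (-1*6)*Q = -6*Q)
a = -177525 (a = ((-1734 + 1208)*(-2316 + 2991))/2 = (-526*675)/2 = (1/2)*(-355050) = -177525)
O(5)/a = -6*5/(-177525) = -30*(-1/177525) = 2/11835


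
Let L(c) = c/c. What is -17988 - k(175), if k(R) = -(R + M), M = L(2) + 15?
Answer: -17797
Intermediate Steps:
L(c) = 1
M = 16 (M = 1 + 15 = 16)
k(R) = -16 - R (k(R) = -(R + 16) = -(16 + R) = -16 - R)
-17988 - k(175) = -17988 - (-16 - 1*175) = -17988 - (-16 - 175) = -17988 - 1*(-191) = -17988 + 191 = -17797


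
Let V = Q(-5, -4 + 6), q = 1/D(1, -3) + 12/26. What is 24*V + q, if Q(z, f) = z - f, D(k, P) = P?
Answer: -6547/39 ≈ -167.87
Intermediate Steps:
q = 5/39 (q = 1/(-3) + 12/26 = 1*(-⅓) + 12*(1/26) = -⅓ + 6/13 = 5/39 ≈ 0.12821)
V = -7 (V = -5 - (-4 + 6) = -5 - 1*2 = -5 - 2 = -7)
24*V + q = 24*(-7) + 5/39 = -168 + 5/39 = -6547/39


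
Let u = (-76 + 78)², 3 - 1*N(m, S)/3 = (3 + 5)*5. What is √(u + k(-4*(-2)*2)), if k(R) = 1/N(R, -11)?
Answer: √49173/111 ≈ 1.9977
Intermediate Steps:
N(m, S) = -111 (N(m, S) = 9 - 3*(3 + 5)*5 = 9 - 24*5 = 9 - 3*40 = 9 - 120 = -111)
u = 4 (u = 2² = 4)
k(R) = -1/111 (k(R) = 1/(-111) = -1/111)
√(u + k(-4*(-2)*2)) = √(4 - 1/111) = √(443/111) = √49173/111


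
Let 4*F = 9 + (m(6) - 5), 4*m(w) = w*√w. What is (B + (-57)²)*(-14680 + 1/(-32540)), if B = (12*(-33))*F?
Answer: -1362841584453/32540 + 141873098697*√6/65080 ≈ -3.6542e+7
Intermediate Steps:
m(w) = w^(3/2)/4 (m(w) = (w*√w)/4 = w^(3/2)/4)
F = 1 + 3*√6/8 (F = (9 + (6^(3/2)/4 - 5))/4 = (9 + ((6*√6)/4 - 5))/4 = (9 + (3*√6/2 - 5))/4 = (9 + (-5 + 3*√6/2))/4 = (4 + 3*√6/2)/4 = 1 + 3*√6/8 ≈ 1.9186)
B = -396 - 297*√6/2 (B = (12*(-33))*(1 + 3*√6/8) = -396*(1 + 3*√6/8) = -396 - 297*√6/2 ≈ -759.75)
(B + (-57)²)*(-14680 + 1/(-32540)) = ((-396 - 297*√6/2) + (-57)²)*(-14680 + 1/(-32540)) = ((-396 - 297*√6/2) + 3249)*(-14680 - 1/32540) = (2853 - 297*√6/2)*(-477687201/32540) = -1362841584453/32540 + 141873098697*√6/65080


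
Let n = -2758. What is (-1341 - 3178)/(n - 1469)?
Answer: 4519/4227 ≈ 1.0691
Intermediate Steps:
(-1341 - 3178)/(n - 1469) = (-1341 - 3178)/(-2758 - 1469) = -4519/(-4227) = -4519*(-1/4227) = 4519/4227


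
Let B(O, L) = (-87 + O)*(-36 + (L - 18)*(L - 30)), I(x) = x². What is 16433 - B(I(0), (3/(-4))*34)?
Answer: 893363/4 ≈ 2.2334e+5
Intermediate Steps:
B(O, L) = (-87 + O)*(-36 + (-30 + L)*(-18 + L)) (B(O, L) = (-87 + O)*(-36 + (-18 + L)*(-30 + L)) = (-87 + O)*(-36 + (-30 + L)*(-18 + L)))
16433 - B(I(0), (3/(-4))*34) = 16433 - (-43848 - 87*((3/(-4))*34)² + 504*0² + 4176*((3/(-4))*34) + 0²*((3/(-4))*34)² - 48*(3/(-4))*34*0²) = 16433 - (-43848 - 87*((3*(-¼))*34)² + 504*0 + 4176*((3*(-¼))*34) + 0*((3*(-¼))*34)² - 48*(3*(-¼))*34*0) = 16433 - (-43848 - 87*(-¾*34)² + 0 + 4176*(-¾*34) + 0*(-¾*34)² - 48*(-¾*34)*0) = 16433 - (-43848 - 87*(-51/2)² + 0 + 4176*(-51/2) + 0*(-51/2)² - 48*(-51/2)*0) = 16433 - (-43848 - 87*2601/4 + 0 - 106488 + 0*(2601/4) + 0) = 16433 - (-43848 - 226287/4 + 0 - 106488 + 0 + 0) = 16433 - 1*(-827631/4) = 16433 + 827631/4 = 893363/4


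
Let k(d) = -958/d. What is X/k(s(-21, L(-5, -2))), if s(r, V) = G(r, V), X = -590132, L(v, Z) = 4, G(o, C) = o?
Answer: -6196386/479 ≈ -12936.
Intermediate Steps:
s(r, V) = r
X/k(s(-21, L(-5, -2))) = -590132/((-958/(-21))) = -590132/((-958*(-1/21))) = -590132/958/21 = -590132*21/958 = -6196386/479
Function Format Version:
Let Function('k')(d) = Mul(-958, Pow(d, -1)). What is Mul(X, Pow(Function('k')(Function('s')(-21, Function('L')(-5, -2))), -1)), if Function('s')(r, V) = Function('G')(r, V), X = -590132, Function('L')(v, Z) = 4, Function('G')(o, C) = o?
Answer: Rational(-6196386, 479) ≈ -12936.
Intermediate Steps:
Function('s')(r, V) = r
Mul(X, Pow(Function('k')(Function('s')(-21, Function('L')(-5, -2))), -1)) = Mul(-590132, Pow(Mul(-958, Pow(-21, -1)), -1)) = Mul(-590132, Pow(Mul(-958, Rational(-1, 21)), -1)) = Mul(-590132, Pow(Rational(958, 21), -1)) = Mul(-590132, Rational(21, 958)) = Rational(-6196386, 479)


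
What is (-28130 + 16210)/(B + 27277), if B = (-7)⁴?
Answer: -5960/14839 ≈ -0.40164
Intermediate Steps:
B = 2401
(-28130 + 16210)/(B + 27277) = (-28130 + 16210)/(2401 + 27277) = -11920/29678 = -11920*1/29678 = -5960/14839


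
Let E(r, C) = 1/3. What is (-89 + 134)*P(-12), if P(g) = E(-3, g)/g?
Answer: -5/4 ≈ -1.2500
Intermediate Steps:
E(r, C) = 1/3
P(g) = 1/(3*g)
(-89 + 134)*P(-12) = (-89 + 134)*((1/3)/(-12)) = 45*((1/3)*(-1/12)) = 45*(-1/36) = -5/4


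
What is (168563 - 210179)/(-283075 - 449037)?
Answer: 2601/45757 ≈ 0.056844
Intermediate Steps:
(168563 - 210179)/(-283075 - 449037) = -41616/(-732112) = -41616*(-1/732112) = 2601/45757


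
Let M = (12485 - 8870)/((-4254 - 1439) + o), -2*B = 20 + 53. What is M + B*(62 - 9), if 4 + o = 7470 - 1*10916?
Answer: -35381497/18286 ≈ -1934.9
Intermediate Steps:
B = -73/2 (B = -(20 + 53)/2 = -1/2*73 = -73/2 ≈ -36.500)
o = -3450 (o = -4 + (7470 - 1*10916) = -4 + (7470 - 10916) = -4 - 3446 = -3450)
M = -3615/9143 (M = (12485 - 8870)/((-4254 - 1439) - 3450) = 3615/(-5693 - 3450) = 3615/(-9143) = 3615*(-1/9143) = -3615/9143 ≈ -0.39538)
M + B*(62 - 9) = -3615/9143 - 73*(62 - 9)/2 = -3615/9143 - 73/2*53 = -3615/9143 - 3869/2 = -35381497/18286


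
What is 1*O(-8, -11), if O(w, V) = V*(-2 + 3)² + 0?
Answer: -11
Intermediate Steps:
O(w, V) = V (O(w, V) = V*1² + 0 = V*1 + 0 = V + 0 = V)
1*O(-8, -11) = 1*(-11) = -11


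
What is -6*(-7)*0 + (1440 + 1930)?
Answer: 3370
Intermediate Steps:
-6*(-7)*0 + (1440 + 1930) = 42*0 + 3370 = 0 + 3370 = 3370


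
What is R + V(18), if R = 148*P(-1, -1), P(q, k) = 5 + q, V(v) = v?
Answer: 610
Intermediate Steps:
R = 592 (R = 148*(5 - 1) = 148*4 = 592)
R + V(18) = 592 + 18 = 610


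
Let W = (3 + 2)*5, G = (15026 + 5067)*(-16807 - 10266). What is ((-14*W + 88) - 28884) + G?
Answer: -544006935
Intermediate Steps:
G = -543977789 (G = 20093*(-27073) = -543977789)
W = 25 (W = 5*5 = 25)
((-14*W + 88) - 28884) + G = ((-14*25 + 88) - 28884) - 543977789 = ((-350 + 88) - 28884) - 543977789 = (-262 - 28884) - 543977789 = -29146 - 543977789 = -544006935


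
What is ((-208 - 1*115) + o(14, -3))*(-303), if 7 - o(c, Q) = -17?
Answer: 90597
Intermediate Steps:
o(c, Q) = 24 (o(c, Q) = 7 - 1*(-17) = 7 + 17 = 24)
((-208 - 1*115) + o(14, -3))*(-303) = ((-208 - 1*115) + 24)*(-303) = ((-208 - 115) + 24)*(-303) = (-323 + 24)*(-303) = -299*(-303) = 90597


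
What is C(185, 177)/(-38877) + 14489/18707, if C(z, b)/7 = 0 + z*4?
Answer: 466386593/727272039 ≈ 0.64128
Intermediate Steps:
C(z, b) = 28*z (C(z, b) = 7*(0 + z*4) = 7*(0 + 4*z) = 7*(4*z) = 28*z)
C(185, 177)/(-38877) + 14489/18707 = (28*185)/(-38877) + 14489/18707 = 5180*(-1/38877) + 14489*(1/18707) = -5180/38877 + 14489/18707 = 466386593/727272039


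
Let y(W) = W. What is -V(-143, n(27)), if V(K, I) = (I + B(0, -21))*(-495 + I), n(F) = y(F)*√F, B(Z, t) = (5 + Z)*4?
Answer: -9783 + 38475*√3 ≈ 56858.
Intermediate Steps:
B(Z, t) = 20 + 4*Z
n(F) = F^(3/2) (n(F) = F*√F = F^(3/2))
V(K, I) = (-495 + I)*(20 + I) (V(K, I) = (I + (20 + 4*0))*(-495 + I) = (I + (20 + 0))*(-495 + I) = (I + 20)*(-495 + I) = (20 + I)*(-495 + I) = (-495 + I)*(20 + I))
-V(-143, n(27)) = -(-9900 + (27^(3/2))² - 38475*√3) = -(-9900 + (81*√3)² - 38475*√3) = -(-9900 + 19683 - 38475*√3) = -(9783 - 38475*√3) = -9783 + 38475*√3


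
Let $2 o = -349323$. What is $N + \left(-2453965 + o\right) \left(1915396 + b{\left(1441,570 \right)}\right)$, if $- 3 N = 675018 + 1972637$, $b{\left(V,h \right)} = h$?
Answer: $- \frac{15109079649752}{3} \approx -5.0364 \cdot 10^{12}$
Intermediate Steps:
$o = - \frac{349323}{2}$ ($o = \frac{1}{2} \left(-349323\right) = - \frac{349323}{2} \approx -1.7466 \cdot 10^{5}$)
$N = - \frac{2647655}{3}$ ($N = - \frac{675018 + 1972637}{3} = \left(- \frac{1}{3}\right) 2647655 = - \frac{2647655}{3} \approx -8.8255 \cdot 10^{5}$)
$N + \left(-2453965 + o\right) \left(1915396 + b{\left(1441,570 \right)}\right) = - \frac{2647655}{3} + \left(-2453965 - \frac{349323}{2}\right) \left(1915396 + 570\right) = - \frac{2647655}{3} - 5036359000699 = - \frac{15109079649752}{3}$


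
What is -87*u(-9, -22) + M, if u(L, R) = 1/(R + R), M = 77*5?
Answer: 17027/44 ≈ 386.98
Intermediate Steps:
M = 385
u(L, R) = 1/(2*R)
-87*u(-9, -22) + M = -87/(2*(-22)) + 385 = -87*(-1)/(2*22) + 385 = -87*(-1/44) + 385 = 87/44 + 385 = 17027/44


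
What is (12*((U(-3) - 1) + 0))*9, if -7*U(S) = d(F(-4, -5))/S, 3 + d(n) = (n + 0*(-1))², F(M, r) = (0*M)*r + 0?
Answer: -864/7 ≈ -123.43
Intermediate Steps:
F(M, r) = 0 (F(M, r) = 0*r + 0 = 0 + 0 = 0)
d(n) = -3 + n² (d(n) = -3 + (n + 0*(-1))² = -3 + (n + 0)² = -3 + n²)
U(S) = 3/(7*S) (U(S) = -(-3 + 0²)/(7*S) = -(-3 + 0)/(7*S) = -(-3)/(7*S) = 3/(7*S))
(12*((U(-3) - 1) + 0))*9 = (12*(((3/7)/(-3) - 1) + 0))*9 = (12*(((3/7)*(-⅓) - 1) + 0))*9 = (12*((-⅐ - 1) + 0))*9 = (12*(-8/7 + 0))*9 = (12*(-8/7))*9 = -96/7*9 = -864/7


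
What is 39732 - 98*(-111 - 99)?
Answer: 60312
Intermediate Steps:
39732 - 98*(-111 - 99) = 39732 - 98*(-210) = 39732 - 1*(-20580) = 39732 + 20580 = 60312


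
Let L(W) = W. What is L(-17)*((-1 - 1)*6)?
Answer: 204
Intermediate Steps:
L(-17)*((-1 - 1)*6) = -17*(-1 - 1)*6 = -(-34)*6 = -17*(-12) = 204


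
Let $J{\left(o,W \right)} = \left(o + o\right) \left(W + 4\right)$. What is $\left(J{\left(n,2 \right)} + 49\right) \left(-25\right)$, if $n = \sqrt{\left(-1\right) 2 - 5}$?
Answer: $-1225 - 300 i \sqrt{7} \approx -1225.0 - 793.73 i$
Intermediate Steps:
$n = i \sqrt{7}$ ($n = \sqrt{-2 - 5} = \sqrt{-7} = i \sqrt{7} \approx 2.6458 i$)
$J{\left(o,W \right)} = 2 o \left(4 + W\right)$
$\left(J{\left(n,2 \right)} + 49\right) \left(-25\right) = \left(2 i \sqrt{7} \left(4 + 2\right) + 49\right) \left(-25\right) = \left(2 i \sqrt{7} \cdot 6 + 49\right) \left(-25\right) = \left(12 i \sqrt{7} + 49\right) \left(-25\right) = \left(49 + 12 i \sqrt{7}\right) \left(-25\right) = -1225 - 300 i \sqrt{7}$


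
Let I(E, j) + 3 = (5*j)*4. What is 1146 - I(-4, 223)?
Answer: -3311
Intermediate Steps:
I(E, j) = -3 + 20*j (I(E, j) = -3 + (5*j)*4 = -3 + 20*j)
1146 - I(-4, 223) = 1146 - (-3 + 20*223) = 1146 - (-3 + 4460) = 1146 - 1*4457 = 1146 - 4457 = -3311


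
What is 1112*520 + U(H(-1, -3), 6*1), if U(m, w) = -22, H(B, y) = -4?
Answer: 578218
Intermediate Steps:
1112*520 + U(H(-1, -3), 6*1) = 1112*520 - 22 = 578240 - 22 = 578218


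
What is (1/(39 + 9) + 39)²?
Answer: 3508129/2304 ≈ 1522.6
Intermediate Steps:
(1/(39 + 9) + 39)² = (1/48 + 39)² = (1873/48)² = 3508129/2304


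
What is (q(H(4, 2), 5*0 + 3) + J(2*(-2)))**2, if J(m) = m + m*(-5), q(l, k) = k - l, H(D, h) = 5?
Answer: 196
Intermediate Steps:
J(m) = -4*m (J(m) = m - 5*m = -4*m)
(q(H(4, 2), 5*0 + 3) + J(2*(-2)))**2 = (((5*0 + 3) - 1*5) - 8*(-2))**2 = (((0 + 3) - 5) - 4*(-4))**2 = ((3 - 5) + 16)**2 = (-2 + 16)**2 = 14**2 = 196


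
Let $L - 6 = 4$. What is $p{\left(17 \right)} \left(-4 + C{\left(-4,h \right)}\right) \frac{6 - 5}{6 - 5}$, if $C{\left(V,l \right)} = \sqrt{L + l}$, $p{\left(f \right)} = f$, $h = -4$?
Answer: $-68 + 17 \sqrt{6} \approx -26.359$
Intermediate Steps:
$L = 10$ ($L = 6 + 4 = 10$)
$C{\left(V,l \right)} = \sqrt{10 + l}$
$p{\left(17 \right)} \left(-4 + C{\left(-4,h \right)}\right) \frac{6 - 5}{6 - 5} = 17 \left(-4 + \sqrt{10 - 4}\right) \frac{6 - 5}{6 - 5} = 17 \left(-4 + \sqrt{6}\right) 1 \cdot 1^{-1} = 17 \left(-4 + \sqrt{6}\right) 1 \cdot 1 = 17 \left(-4 + \sqrt{6}\right) 1 = 17 \left(-4 + \sqrt{6}\right) = -68 + 17 \sqrt{6}$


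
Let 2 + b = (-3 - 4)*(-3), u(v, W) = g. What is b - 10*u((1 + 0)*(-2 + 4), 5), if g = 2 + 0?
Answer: -1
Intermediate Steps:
g = 2
u(v, W) = 2
b = 19 (b = -2 + (-3 - 4)*(-3) = -2 - 7*(-3) = -2 + 21 = 19)
b - 10*u((1 + 0)*(-2 + 4), 5) = 19 - 10*2 = 19 - 20 = -1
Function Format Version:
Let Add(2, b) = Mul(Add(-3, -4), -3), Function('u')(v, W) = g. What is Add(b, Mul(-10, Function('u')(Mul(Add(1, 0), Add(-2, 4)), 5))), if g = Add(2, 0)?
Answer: -1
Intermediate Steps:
g = 2
Function('u')(v, W) = 2
b = 19 (b = Add(-2, Mul(Add(-3, -4), -3)) = Add(-2, Mul(-7, -3)) = Add(-2, 21) = 19)
Add(b, Mul(-10, Function('u')(Mul(Add(1, 0), Add(-2, 4)), 5))) = Add(19, Mul(-10, 2)) = Add(19, -20) = -1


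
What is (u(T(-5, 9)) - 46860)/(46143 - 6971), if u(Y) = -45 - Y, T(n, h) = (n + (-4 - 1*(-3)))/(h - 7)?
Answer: -23451/19586 ≈ -1.1973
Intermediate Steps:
T(n, h) = (-1 + n)/(-7 + h) (T(n, h) = (n + (-4 + 3))/(-7 + h) = (n - 1)/(-7 + h) = (-1 + n)/(-7 + h))
(u(T(-5, 9)) - 46860)/(46143 - 6971) = ((-45 - (-1 - 5)/(-7 + 9)) - 46860)/(46143 - 6971) = ((-45 - (-6)/2) - 46860)/39172 = ((-45 - (-6)/2) - 46860)*(1/39172) = ((-45 - 1*(-3)) - 46860)*(1/39172) = ((-45 + 3) - 46860)*(1/39172) = (-42 - 46860)*(1/39172) = -46902*1/39172 = -23451/19586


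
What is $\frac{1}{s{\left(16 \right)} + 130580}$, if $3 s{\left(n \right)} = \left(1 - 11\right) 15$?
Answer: $\frac{1}{130530} \approx 7.6611 \cdot 10^{-6}$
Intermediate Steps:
$s{\left(n \right)} = -50$ ($s{\left(n \right)} = \frac{\left(1 - 11\right) 15}{3} = \frac{\left(-10\right) 15}{3} = \frac{1}{3} \left(-150\right) = -50$)
$\frac{1}{s{\left(16 \right)} + 130580} = \frac{1}{-50 + 130580} = \frac{1}{130530}$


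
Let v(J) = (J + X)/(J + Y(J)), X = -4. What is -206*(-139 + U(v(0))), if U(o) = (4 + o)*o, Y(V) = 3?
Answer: 264298/9 ≈ 29366.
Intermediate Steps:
v(J) = (-4 + J)/(3 + J) (v(J) = (J - 4)/(J + 3) = (-4 + J)/(3 + J))
U(o) = o*(4 + o)
-206*(-139 + U(v(0))) = -206*(-139 + ((-4 + 0)/(3 + 0))*(4 + (-4 + 0)/(3 + 0))) = -206*(-139 + (-4/3)*(4 - 4/3)) = -206*(-139 + ((⅓)*(-4))*(4 + (⅓)*(-4))) = -206*(-139 - 4*(4 - 4/3)/3) = -206*(-139 - 4/3*8/3) = -206*(-139 - 32/9) = -206*(-1283/9) = 264298/9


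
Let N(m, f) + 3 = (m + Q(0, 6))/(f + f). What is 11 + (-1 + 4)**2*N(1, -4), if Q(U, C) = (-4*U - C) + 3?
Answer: -55/4 ≈ -13.750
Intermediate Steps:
Q(U, C) = 3 - C - 4*U (Q(U, C) = (-C - 4*U) + 3 = 3 - C - 4*U)
N(m, f) = -3 + (-3 + m)/(2*f) (N(m, f) = -3 + (m + (3 - 1*6 - 4*0))/(f + f) = -3 + (m + (3 - 6 + 0))/((2*f)) = -3 + (m - 3)*(1/(2*f)) = -3 + (-3 + m)*(1/(2*f)) = -3 + (-3 + m)/(2*f))
11 + (-1 + 4)**2*N(1, -4) = 11 + (-1 + 4)**2*((1/2)*(-3 + 1 - 6*(-4))/(-4)) = 11 + 3**2*((1/2)*(-1/4)*(-3 + 1 + 24)) = 11 + 9*((1/2)*(-1/4)*22) = 11 + 9*(-11/4) = 11 - 99/4 = -55/4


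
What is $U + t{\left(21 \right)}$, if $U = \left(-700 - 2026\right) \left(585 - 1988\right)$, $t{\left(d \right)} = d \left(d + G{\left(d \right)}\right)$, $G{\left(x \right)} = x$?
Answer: $3825460$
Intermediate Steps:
$t{\left(d \right)} = 2 d^{2}$ ($t{\left(d \right)} = d \left(d + d\right) = d 2 d = 2 d^{2}$)
$U = 3824578$ ($U = \left(-2726\right) \left(-1403\right) = 3824578$)
$U + t{\left(21 \right)} = 3824578 + 2 \cdot 21^{2} = 3824578 + 2 \cdot 441 = 3824578 + 882 = 3825460$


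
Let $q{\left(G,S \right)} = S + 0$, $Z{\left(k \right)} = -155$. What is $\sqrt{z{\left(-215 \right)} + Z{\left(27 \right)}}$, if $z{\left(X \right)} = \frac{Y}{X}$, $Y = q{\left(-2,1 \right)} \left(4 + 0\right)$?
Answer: $\frac{i \sqrt{7165735}}{215} \approx 12.451 i$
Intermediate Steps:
$q{\left(G,S \right)} = S$
$Y = 4$ ($Y = 1 \left(4 + 0\right) = 1 \cdot 4 = 4$)
$z{\left(X \right)} = \frac{4}{X}$
$\sqrt{z{\left(-215 \right)} + Z{\left(27 \right)}} = \sqrt{\frac{4}{-215} - 155} = \sqrt{4 \left(- \frac{1}{215}\right) - 155} = \sqrt{- \frac{4}{215} - 155} = \sqrt{- \frac{33329}{215}} = \frac{i \sqrt{7165735}}{215}$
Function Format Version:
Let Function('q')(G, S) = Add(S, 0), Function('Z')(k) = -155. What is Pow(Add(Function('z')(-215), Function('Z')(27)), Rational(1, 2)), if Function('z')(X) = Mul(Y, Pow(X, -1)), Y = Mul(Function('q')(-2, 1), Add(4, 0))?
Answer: Mul(Rational(1, 215), I, Pow(7165735, Rational(1, 2))) ≈ Mul(12.451, I)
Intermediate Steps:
Function('q')(G, S) = S
Y = 4 (Y = Mul(1, Add(4, 0)) = Mul(1, 4) = 4)
Function('z')(X) = Mul(4, Pow(X, -1))
Pow(Add(Function('z')(-215), Function('Z')(27)), Rational(1, 2)) = Pow(Add(Mul(4, Pow(-215, -1)), -155), Rational(1, 2)) = Pow(Add(Mul(4, Rational(-1, 215)), -155), Rational(1, 2)) = Pow(Add(Rational(-4, 215), -155), Rational(1, 2)) = Pow(Rational(-33329, 215), Rational(1, 2)) = Mul(Rational(1, 215), I, Pow(7165735, Rational(1, 2)))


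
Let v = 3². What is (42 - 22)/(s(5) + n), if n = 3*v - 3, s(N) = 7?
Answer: 20/31 ≈ 0.64516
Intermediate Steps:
v = 9
n = 24 (n = 3*9 - 3 = 27 - 3 = 24)
(42 - 22)/(s(5) + n) = (42 - 22)/(7 + 24) = 20/31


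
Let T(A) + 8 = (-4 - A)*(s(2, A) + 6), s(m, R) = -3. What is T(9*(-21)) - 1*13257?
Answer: -12710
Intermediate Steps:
T(A) = -20 - 3*A (T(A) = -8 + (-4 - A)*(-3 + 6) = -8 + (-4 - A)*3 = -8 + (-12 - 3*A) = -20 - 3*A)
T(9*(-21)) - 1*13257 = (-20 - 27*(-21)) - 1*13257 = (-20 - 3*(-189)) - 13257 = (-20 + 567) - 13257 = 547 - 13257 = -12710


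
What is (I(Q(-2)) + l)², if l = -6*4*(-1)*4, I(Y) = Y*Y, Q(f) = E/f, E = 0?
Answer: 9216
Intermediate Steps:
Q(f) = 0 (Q(f) = 0/f = 0)
I(Y) = Y²
l = 96 (l = -(-24)*4 = -6*(-16) = 96)
(I(Q(-2)) + l)² = (0² + 96)² = (0 + 96)² = 96² = 9216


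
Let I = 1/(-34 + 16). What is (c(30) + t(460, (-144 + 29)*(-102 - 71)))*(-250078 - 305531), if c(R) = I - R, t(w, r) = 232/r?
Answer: 1992602595857/119370 ≈ 1.6693e+7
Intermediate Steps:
I = -1/18 (I = 1/(-18) = -1/18 ≈ -0.055556)
c(R) = -1/18 - R
(c(30) + t(460, (-144 + 29)*(-102 - 71)))*(-250078 - 305531) = ((-1/18 - 1*30) + 232/(((-144 + 29)*(-102 - 71))))*(-250078 - 305531) = ((-1/18 - 30) + 232/((-115*(-173))))*(-555609) = (-541/18 + 232/19895)*(-555609) = -10759019/358110*(-555609) = 1992602595857/119370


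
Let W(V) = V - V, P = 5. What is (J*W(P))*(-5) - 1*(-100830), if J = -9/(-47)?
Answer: 100830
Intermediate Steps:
W(V) = 0
J = 9/47 (J = -9*(-1/47) = 9/47 ≈ 0.19149)
(J*W(P))*(-5) - 1*(-100830) = ((9/47)*0)*(-5) - 1*(-100830) = 0*(-5) + 100830 = 0 + 100830 = 100830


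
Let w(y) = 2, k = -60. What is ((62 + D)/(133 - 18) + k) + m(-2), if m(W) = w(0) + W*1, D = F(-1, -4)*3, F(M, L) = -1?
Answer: -6841/115 ≈ -59.487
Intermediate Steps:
D = -3 (D = -1*3 = -3)
m(W) = 2 + W (m(W) = 2 + W*1 = 2 + W)
((62 + D)/(133 - 18) + k) + m(-2) = ((62 - 3)/(133 - 18) - 60) + (2 - 2) = (59/115 - 60) + 0 = -6841/115 + 0 = -6841/115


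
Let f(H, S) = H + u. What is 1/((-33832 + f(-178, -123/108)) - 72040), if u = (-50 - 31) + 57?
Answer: -1/106074 ≈ -9.4274e-6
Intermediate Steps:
u = -24 (u = -81 + 57 = -24)
f(H, S) = -24 + H (f(H, S) = H - 24 = -24 + H)
1/((-33832 + f(-178, -123/108)) - 72040) = 1/((-33832 + (-24 - 178)) - 72040) = 1/((-33832 - 202) - 72040) = 1/(-34034 - 72040) = 1/(-106074) = -1/106074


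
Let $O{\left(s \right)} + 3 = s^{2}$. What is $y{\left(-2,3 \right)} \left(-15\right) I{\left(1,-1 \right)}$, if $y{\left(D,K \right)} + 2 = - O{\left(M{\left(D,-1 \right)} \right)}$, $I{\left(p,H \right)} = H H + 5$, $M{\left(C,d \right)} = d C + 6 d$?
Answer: $1350$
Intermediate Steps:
$M{\left(C,d \right)} = 6 d + C d$ ($M{\left(C,d \right)} = C d + 6 d = 6 d + C d$)
$O{\left(s \right)} = -3 + s^{2}$
$I{\left(p,H \right)} = 5 + H^{2}$ ($I{\left(p,H \right)} = H^{2} + 5 = 5 + H^{2}$)
$y{\left(D,K \right)} = 1 - \left(-6 - D\right)^{2}$ ($y{\left(D,K \right)} = -2 - \left(-3 + \left(- (6 + D)\right)^{2}\right) = -2 - \left(-3 + \left(-6 - D\right)^{2}\right) = 1 - \left(-6 - D\right)^{2}$)
$y{\left(-2,3 \right)} \left(-15\right) I{\left(1,-1 \right)} = \left(1 - \left(6 - 2\right)^{2}\right) \left(-15\right) \left(5 + \left(-1\right)^{2}\right) = \left(1 - 4^{2}\right) \left(-15\right) \left(5 + 1\right) = \left(1 - 16\right) \left(-15\right) 6 = \left(-15\right) \left(-15\right) 6 = 225 \cdot 6 = 1350$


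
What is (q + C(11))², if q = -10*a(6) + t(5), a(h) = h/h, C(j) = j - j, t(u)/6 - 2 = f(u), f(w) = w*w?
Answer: 23104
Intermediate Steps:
f(w) = w²
t(u) = 12 + 6*u²
C(j) = 0
a(h) = 1
q = 152 (q = -10*1 + (12 + 6*5²) = -10 + (12 + 6*25) = -10 + (12 + 150) = -10 + 162 = 152)
(q + C(11))² = (152 + 0)² = 152² = 23104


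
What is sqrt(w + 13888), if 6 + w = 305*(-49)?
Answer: I*sqrt(1063) ≈ 32.604*I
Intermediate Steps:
w = -14951 (w = -6 + 305*(-49) = -6 - 14945 = -14951)
sqrt(w + 13888) = sqrt(-14951 + 13888) = sqrt(-1063) = I*sqrt(1063)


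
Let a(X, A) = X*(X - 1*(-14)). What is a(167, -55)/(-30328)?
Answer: -30227/30328 ≈ -0.99667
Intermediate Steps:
a(X, A) = X*(14 + X) (a(X, A) = X*(X + 14) = X*(14 + X))
a(167, -55)/(-30328) = (167*(14 + 167))/(-30328) = (167*181)*(-1/30328) = 30227*(-1/30328) = -30227/30328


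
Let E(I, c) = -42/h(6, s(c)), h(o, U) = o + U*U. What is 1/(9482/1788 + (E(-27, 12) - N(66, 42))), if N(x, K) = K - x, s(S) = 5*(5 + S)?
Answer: 923502/27056137 ≈ 0.034133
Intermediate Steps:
s(S) = 25 + 5*S
h(o, U) = o + U**2
E(I, c) = -42/(6 + (25 + 5*c)**2)
1/(9482/1788 + (E(-27, 12) - N(66, 42))) = 1/(9482/1788 + (-42/(6 + 25*(5 + 12)**2) - (42 - 1*66))) = 1/(9482*(1/1788) + (-42/(6 + 25*17**2) - (42 - 66))) = 1/(4741/894 + (-42/(6 + 25*289) - 1*(-24))) = 1/(4741/894 + (-42/(6 + 7225) + 24)) = 1/(4741/894 + (-42/7231 + 24)) = 1/(4741/894 + (-42*1/7231 + 24)) = 1/(4741/894 + (-6/1033 + 24)) = 1/(4741/894 + 24786/1033) = 1/(27056137/923502) = 923502/27056137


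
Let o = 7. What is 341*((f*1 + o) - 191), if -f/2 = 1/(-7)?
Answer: -438526/7 ≈ -62647.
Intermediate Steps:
f = 2/7 (f = -2/(-7) = -2*(-⅐) = 2/7 ≈ 0.28571)
341*((f*1 + o) - 191) = 341*(((2/7)*1 + 7) - 191) = 341*((2/7 + 7) - 191) = 341*(51/7 - 191) = 341*(-1286/7) = -438526/7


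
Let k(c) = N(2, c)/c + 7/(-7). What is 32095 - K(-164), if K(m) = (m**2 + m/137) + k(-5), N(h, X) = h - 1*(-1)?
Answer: 3563231/685 ≈ 5201.8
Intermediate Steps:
N(h, X) = 1 + h (N(h, X) = h + 1 = 1 + h)
k(c) = -1 + 3/c (k(c) = (1 + 2)/c + 7/(-7) = 3/c + 7*(-1/7) = 3/c - 1 = -1 + 3/c)
K(m) = -8/5 + m**2 + m/137 (K(m) = (m**2 + m/137) + (3 - 1*(-5))/(-5) = (m**2 + m/137) - (3 + 5)/5 = (m**2 + m/137) - 1/5*8 = (m**2 + m/137) - 8/5 = -8/5 + m**2 + m/137)
32095 - K(-164) = 32095 - (-8/5 + (-164)**2 + (1/137)*(-164)) = 32095 - (-8/5 + 26896 - 164/137) = 32095 - 1*18421844/685 = 32095 - 18421844/685 = 3563231/685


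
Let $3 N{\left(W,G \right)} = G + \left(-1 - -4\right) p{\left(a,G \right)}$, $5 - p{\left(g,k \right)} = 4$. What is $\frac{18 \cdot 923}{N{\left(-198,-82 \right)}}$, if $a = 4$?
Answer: $- \frac{49842}{79} \approx -630.91$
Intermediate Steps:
$p{\left(g,k \right)} = 1$ ($p{\left(g,k \right)} = 5 - 4 = 1$)
$N{\left(W,G \right)} = 1 + \frac{G}{3}$ ($N{\left(W,G \right)} = \frac{G + \left(-1 - -4\right) 1}{3} = \frac{G + \left(-1 + 4\right) 1}{3} = \frac{G + 3 \cdot 1}{3} = \frac{G + 3}{3} = \frac{3 + G}{3} = 1 + \frac{G}{3}$)
$\frac{18 \cdot 923}{N{\left(-198,-82 \right)}} = \frac{18 \cdot 923}{1 + \frac{1}{3} \left(-82\right)} = \frac{16614}{1 - \frac{82}{3}} = \frac{16614}{- \frac{79}{3}} = 16614 \left(- \frac{3}{79}\right) = - \frac{49842}{79}$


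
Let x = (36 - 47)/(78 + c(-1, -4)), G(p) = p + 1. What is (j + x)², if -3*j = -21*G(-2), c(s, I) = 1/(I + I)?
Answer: 19793601/388129 ≈ 50.997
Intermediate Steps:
G(p) = 1 + p
c(s, I) = 1/(2*I)
x = -88/623 (x = (36 - 47)/(78 + (½)/(-4)) = -11/(78 + (½)*(-¼)) = -11/(78 - ⅛) = -11/623/8 = -11*8/623 = -88/623 ≈ -0.14125)
j = -7 (j = -(-7)*(1 - 2) = -(-7)*(-1) = -⅓*21 = -7)
(j + x)² = (-7 - 88/623)² = (-4449/623)² = 19793601/388129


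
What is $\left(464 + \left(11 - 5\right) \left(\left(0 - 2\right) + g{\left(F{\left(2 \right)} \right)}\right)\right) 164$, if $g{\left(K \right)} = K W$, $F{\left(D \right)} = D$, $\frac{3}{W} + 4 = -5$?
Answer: $73472$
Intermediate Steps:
$W = - \frac{1}{3}$ ($W = \frac{3}{-4 - 5} = \frac{3}{-9} = 3 \left(- \frac{1}{9}\right) = - \frac{1}{3} \approx -0.33333$)
$g{\left(K \right)} = - \frac{K}{3}$ ($g{\left(K \right)} = K \left(- \frac{1}{3}\right) = - \frac{K}{3}$)
$\left(464 + \left(11 - 5\right) \left(\left(0 - 2\right) + g{\left(F{\left(2 \right)} \right)}\right)\right) 164 = \left(464 + \left(11 - 5\right) \left(\left(0 - 2\right) - \frac{2}{3}\right)\right) 164 = \left(464 + 6 \left(-2 - \frac{2}{3}\right)\right) 164 = \left(464 + 6 \left(- \frac{8}{3}\right)\right) 164 = \left(464 - 16\right) 164 = 448 \cdot 164 = 73472$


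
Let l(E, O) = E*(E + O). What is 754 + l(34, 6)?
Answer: 2114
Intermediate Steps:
754 + l(34, 6) = 754 + 34*(34 + 6) = 754 + 34*40 = 754 + 1360 = 2114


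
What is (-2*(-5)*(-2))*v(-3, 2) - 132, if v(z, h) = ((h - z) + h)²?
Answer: -1112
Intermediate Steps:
v(z, h) = (-z + 2*h)²
(-2*(-5)*(-2))*v(-3, 2) - 132 = (-2*(-5)*(-2))*(-1*(-3) + 2*2)² - 132 = (10*(-2))*(3 + 4)² - 132 = -20*7² - 132 = -20*49 - 132 = -980 - 132 = -1112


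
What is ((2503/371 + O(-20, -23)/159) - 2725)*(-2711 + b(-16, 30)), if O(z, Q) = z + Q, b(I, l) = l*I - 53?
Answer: 185196716/21 ≈ 8.8189e+6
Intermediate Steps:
b(I, l) = -53 + I*l (b(I, l) = I*l - 53 = -53 + I*l)
O(z, Q) = Q + z
((2503/371 + O(-20, -23)/159) - 2725)*(-2711 + b(-16, 30)) = ((2503/371 + (-23 - 20)/159) - 2725)*(-2711 + (-53 - 16*30)) = ((2503*(1/371) - 43*1/159) - 2725)*(-2711 + (-53 - 480)) = ((2503/371 - 43/159) - 2725)*(-2711 - 533) = (136/21 - 2725)*(-3244) = -57089/21*(-3244) = 185196716/21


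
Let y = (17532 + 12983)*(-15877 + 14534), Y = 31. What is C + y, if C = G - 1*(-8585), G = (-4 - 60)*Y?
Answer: -40975044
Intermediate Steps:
G = -1984 (G = (-4 - 60)*31 = -64*31 = -1984)
C = 6601 (C = -1984 - 1*(-8585) = -1984 + 8585 = 6601)
y = -40981645 (y = 30515*(-1343) = -40981645)
C + y = 6601 - 40981645 = -40975044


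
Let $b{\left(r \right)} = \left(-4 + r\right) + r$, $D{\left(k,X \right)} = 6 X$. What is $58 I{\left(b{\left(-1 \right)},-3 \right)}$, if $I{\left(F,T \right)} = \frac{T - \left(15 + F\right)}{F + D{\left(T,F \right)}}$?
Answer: $\frac{116}{7} \approx 16.571$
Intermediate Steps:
$b{\left(r \right)} = -4 + 2 r$
$I{\left(F,T \right)} = \frac{-15 + T - F}{7 F}$ ($I{\left(F,T \right)} = \frac{T - \left(15 + F\right)}{F + 6 F} = \frac{-15 + T - F}{7 F}$)
$58 I{\left(b{\left(-1 \right)},-3 \right)} = 58 \frac{-15 - 3 - \left(-4 + 2 \left(-1\right)\right)}{7 \left(-4 + 2 \left(-1\right)\right)} = 58 \frac{-15 - 3 - \left(-4 - 2\right)}{7 \left(-4 - 2\right)} = 58 \frac{-15 - 3 - -6}{7 \left(-6\right)} = 58 \cdot \frac{1}{7} \left(- \frac{1}{6}\right) \left(-15 - 3 + 6\right) = 58 \cdot \frac{1}{7} \left(- \frac{1}{6}\right) \left(-12\right) = 58 \cdot \frac{2}{7} = \frac{116}{7}$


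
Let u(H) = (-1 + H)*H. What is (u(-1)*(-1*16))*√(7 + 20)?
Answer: -96*√3 ≈ -166.28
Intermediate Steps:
u(H) = H*(-1 + H)
(u(-1)*(-1*16))*√(7 + 20) = ((-(-1 - 1))*(-1*16))*√(7 + 20) = (-1*(-2)*(-16))*√27 = (2*(-16))*(3*√3) = -96*√3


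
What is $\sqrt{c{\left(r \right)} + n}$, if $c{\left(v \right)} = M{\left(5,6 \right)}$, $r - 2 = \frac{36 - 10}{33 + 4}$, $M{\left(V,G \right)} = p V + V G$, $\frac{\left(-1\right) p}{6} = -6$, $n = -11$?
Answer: $\sqrt{199} \approx 14.107$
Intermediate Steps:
$p = 36$ ($p = \left(-6\right) \left(-6\right) = 36$)
$M{\left(V,G \right)} = 36 V + G V$ ($M{\left(V,G \right)} = 36 V + V G = 36 V + G V$)
$r = \frac{100}{37}$ ($r = 2 + \frac{36 - 10}{33 + 4} = 2 + \frac{26}{37} = \frac{100}{37} \approx 2.7027$)
$c{\left(v \right)} = 210$ ($c{\left(v \right)} = 5 \left(36 + 6\right) = 5 \cdot 42 = 210$)
$\sqrt{c{\left(r \right)} + n} = \sqrt{210 - 11} = \sqrt{199}$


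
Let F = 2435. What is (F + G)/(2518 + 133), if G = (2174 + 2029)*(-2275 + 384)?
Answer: -7945438/2651 ≈ -2997.1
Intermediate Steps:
G = -7947873 (G = 4203*(-1891) = -7947873)
(F + G)/(2518 + 133) = (2435 - 7947873)/(2518 + 133) = -7945438/2651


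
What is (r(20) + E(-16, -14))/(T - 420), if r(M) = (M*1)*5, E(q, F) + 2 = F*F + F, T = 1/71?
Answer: -19880/29819 ≈ -0.66669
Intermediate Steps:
T = 1/71 ≈ 0.014085
E(q, F) = -2 + F + F**2 (E(q, F) = -2 + (F*F + F) = -2 + (F**2 + F) = -2 + (F + F**2) = -2 + F + F**2)
r(M) = 5*M (r(M) = M*5 = 5*M)
(r(20) + E(-16, -14))/(T - 420) = (5*20 + (-2 - 14 + (-14)**2))/(1/71 - 420) = (100 + (-2 - 14 + 196))/(-29819/71) = (100 + 180)*(-71/29819) = 280*(-71/29819) = -19880/29819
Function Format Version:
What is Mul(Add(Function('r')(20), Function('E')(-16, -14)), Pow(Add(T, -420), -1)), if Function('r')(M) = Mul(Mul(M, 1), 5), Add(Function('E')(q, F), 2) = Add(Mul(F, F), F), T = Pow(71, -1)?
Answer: Rational(-19880, 29819) ≈ -0.66669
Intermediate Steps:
T = Rational(1, 71) ≈ 0.014085
Function('E')(q, F) = Add(-2, F, Pow(F, 2)) (Function('E')(q, F) = Add(-2, Add(Mul(F, F), F)) = Add(-2, Add(Pow(F, 2), F)) = Add(-2, Add(F, Pow(F, 2))) = Add(-2, F, Pow(F, 2)))
Function('r')(M) = Mul(5, M) (Function('r')(M) = Mul(M, 5) = Mul(5, M))
Mul(Add(Function('r')(20), Function('E')(-16, -14)), Pow(Add(T, -420), -1)) = Mul(Add(Mul(5, 20), Add(-2, -14, Pow(-14, 2))), Pow(Add(Rational(1, 71), -420), -1)) = Mul(Add(100, Add(-2, -14, 196)), Pow(Rational(-29819, 71), -1)) = Mul(Add(100, 180), Rational(-71, 29819)) = Mul(280, Rational(-71, 29819)) = Rational(-19880, 29819)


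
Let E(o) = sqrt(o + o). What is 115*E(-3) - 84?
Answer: -84 + 115*I*sqrt(6) ≈ -84.0 + 281.69*I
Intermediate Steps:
E(o) = sqrt(2)*sqrt(o) (E(o) = sqrt(2*o) = sqrt(2)*sqrt(o))
115*E(-3) - 84 = 115*(sqrt(2)*sqrt(-3)) - 84 = 115*(sqrt(2)*(I*sqrt(3))) - 84 = 115*(I*sqrt(6)) - 84 = 115*I*sqrt(6) - 84 = -84 + 115*I*sqrt(6)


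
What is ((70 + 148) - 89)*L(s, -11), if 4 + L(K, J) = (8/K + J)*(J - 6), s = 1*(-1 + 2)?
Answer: 6063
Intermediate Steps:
s = 1 (s = 1*1 = 1)
L(K, J) = -4 + (-6 + J)*(J + 8/K) (L(K, J) = -4 + (8/K + J)*(J - 6) = -4 + (J + 8/K)*(-6 + J) = -4 + (-6 + J)*(J + 8/K))
((70 + 148) - 89)*L(s, -11) = ((70 + 148) - 89)*((-48 + 8*(-11) - 1*1*(4 - 1*(-11)² + 6*(-11)))/1) = (218 - 89)*(1*(-48 - 88 - 1*1*(4 - 1*121 - 66))) = 129*(1*(-48 - 88 - 1*1*(4 - 121 - 66))) = 129*(1*(-48 - 88 - 1*1*(-183))) = 129*(1*(-48 - 88 + 183)) = 129*(1*47) = 129*47 = 6063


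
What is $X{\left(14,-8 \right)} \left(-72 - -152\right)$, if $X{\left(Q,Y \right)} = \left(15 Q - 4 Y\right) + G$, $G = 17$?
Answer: $20720$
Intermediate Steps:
$X{\left(Q,Y \right)} = 17 - 4 Y + 15 Q$ ($X{\left(Q,Y \right)} = \left(15 Q - 4 Y\right) + 17 = \left(- 4 Y + 15 Q\right) + 17 = 17 - 4 Y + 15 Q$)
$X{\left(14,-8 \right)} \left(-72 - -152\right) = \left(17 - -32 + 15 \cdot 14\right) \left(-72 - -152\right) = \left(17 + 32 + 210\right) \left(-72 + 152\right) = 259 \cdot 80 = 20720$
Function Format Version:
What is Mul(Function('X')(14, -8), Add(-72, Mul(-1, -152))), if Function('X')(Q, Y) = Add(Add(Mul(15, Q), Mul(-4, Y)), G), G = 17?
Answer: 20720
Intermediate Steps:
Function('X')(Q, Y) = Add(17, Mul(-4, Y), Mul(15, Q)) (Function('X')(Q, Y) = Add(Add(Mul(15, Q), Mul(-4, Y)), 17) = Add(Add(Mul(-4, Y), Mul(15, Q)), 17) = Add(17, Mul(-4, Y), Mul(15, Q)))
Mul(Function('X')(14, -8), Add(-72, Mul(-1, -152))) = Mul(Add(17, Mul(-4, -8), Mul(15, 14)), Add(-72, Mul(-1, -152))) = Mul(Add(17, 32, 210), Add(-72, 152)) = Mul(259, 80) = 20720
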